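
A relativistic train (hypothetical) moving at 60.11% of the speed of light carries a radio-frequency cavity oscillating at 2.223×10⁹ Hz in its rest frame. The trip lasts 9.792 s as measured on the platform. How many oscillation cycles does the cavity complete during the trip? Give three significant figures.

β = 0.6011; γ = 1/√(1 − 0.6011²) = 1/√0.6387 = 1.251
The oscillator's own cycle count is N = f × τ where τ is the proper time on the train. τ = Δt/γ = 9.792/1.251 = 7.826 s = 7.826×10⁰ s.
N = 2.223×10⁹ × 7.826×10⁰ = 1.740×10¹⁰.

N = 1.74×10¹⁰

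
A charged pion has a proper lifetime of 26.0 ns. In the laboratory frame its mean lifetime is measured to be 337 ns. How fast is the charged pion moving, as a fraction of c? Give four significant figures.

γ = Δt/τ₀ = 337/26.0 = 12.96
β = √(1 − 1/γ²) = √(1 − 0.005952) = √0.9940

v = 0.9970c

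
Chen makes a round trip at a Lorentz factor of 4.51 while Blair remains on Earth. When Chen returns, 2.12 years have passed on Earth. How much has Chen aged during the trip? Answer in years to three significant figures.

τ = 0.470 years

γ = 4.51
Chen's clock measures proper time along the trip: τ = Δt/γ = 2.12/4.510 years.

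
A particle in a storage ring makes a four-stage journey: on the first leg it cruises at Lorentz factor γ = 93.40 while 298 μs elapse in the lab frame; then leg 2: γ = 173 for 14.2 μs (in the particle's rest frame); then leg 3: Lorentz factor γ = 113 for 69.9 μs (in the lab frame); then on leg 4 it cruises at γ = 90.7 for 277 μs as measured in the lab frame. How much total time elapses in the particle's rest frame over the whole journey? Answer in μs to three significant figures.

τ = 21.1 μs

Leg 1: γ = 93.40; τ_1 = 298/93.40 = 3.191 μs.
Leg 2: 14.2 μs is already measured in the particle's rest frame.
Leg 3: γ = 113; τ_3 = 69.9/113.0 = 0.6186 μs.
Leg 4: γ = 90.7; τ_4 = 277/90.70 = 3.054 μs.
Total: 3.191 + 14.20 + 0.6186 + 3.054 μs.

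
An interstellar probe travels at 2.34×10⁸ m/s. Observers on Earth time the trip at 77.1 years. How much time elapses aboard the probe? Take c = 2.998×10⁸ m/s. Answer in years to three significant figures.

τ = 48.2 years

β = 2.34×10⁸/2.998×10⁸ = 0.7805; γ = 1/√(1 − 0.7805²) = 1.600
The interval measured on Earth is the dilated one; the clock aboard the probe measures the proper time τ = Δt/γ = 77.1/1.600 years.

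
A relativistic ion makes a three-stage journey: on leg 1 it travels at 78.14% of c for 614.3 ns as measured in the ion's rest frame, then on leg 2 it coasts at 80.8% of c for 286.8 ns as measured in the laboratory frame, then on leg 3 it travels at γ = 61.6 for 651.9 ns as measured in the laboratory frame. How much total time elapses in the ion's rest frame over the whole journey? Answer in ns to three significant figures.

Leg 1: 614.3 ns is already measured in the ion's rest frame.
Leg 2: β = 0.808; γ = 1/√(1 − 0.808²) = 1/√0.3471 = 1.697; τ_2 = 286.8/1.697 = 169.0 ns.
Leg 3: γ = 61.6; τ_3 = 651.9/61.60 = 10.58 ns.
Total: 614.3 + 169.0 + 10.58 ns.

τ = 794 ns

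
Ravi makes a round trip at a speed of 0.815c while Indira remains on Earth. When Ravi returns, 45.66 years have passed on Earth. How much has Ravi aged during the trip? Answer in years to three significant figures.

τ = 26.5 years

γ = 1/√(1 − 0.815²) = 1/√0.3358 = 1.726
Ravi's clock measures proper time along the trip: τ = Δt/γ = 45.66/1.726 years.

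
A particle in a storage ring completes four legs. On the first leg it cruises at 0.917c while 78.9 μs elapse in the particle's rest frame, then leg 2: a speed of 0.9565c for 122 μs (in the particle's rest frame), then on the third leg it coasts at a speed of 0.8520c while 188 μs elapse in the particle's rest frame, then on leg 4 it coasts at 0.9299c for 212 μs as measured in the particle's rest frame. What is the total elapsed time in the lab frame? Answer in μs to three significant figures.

Leg 1: γ = 1/√(1 − 0.917²) = 1/√0.1591 = 2.507; Δt_1 = 2.507 × 78.9 = 197.8 μs.
Leg 2: γ = 1/√(1 − 0.9565²) = 1/√0.08511 = 3.428; Δt_2 = 3.428 × 122 = 418.2 μs.
Leg 3: γ = 1/√(1 − 0.8520²) = 1/√0.2741 = 1.910; Δt_3 = 1.910 × 188 = 359.1 μs.
Leg 4: γ = 1/√(1 − 0.9299²) = 1/√0.1353 = 2.719; Δt_4 = 2.719 × 212 = 576.4 μs.
Total: 197.8 + 418.2 + 359.1 + 576.4 μs.

Δt = 1550 μs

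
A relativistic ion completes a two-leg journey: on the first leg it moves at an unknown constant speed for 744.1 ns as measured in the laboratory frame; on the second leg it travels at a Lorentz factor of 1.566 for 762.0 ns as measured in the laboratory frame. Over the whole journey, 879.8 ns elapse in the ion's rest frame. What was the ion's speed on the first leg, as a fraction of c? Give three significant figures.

β = 0.849

Leg 1: speed unknown; τ_1 = 744.1/γ_1.
Leg 2: γ = 1.566; τ_2 = 762.0/1.566 = 486.6 ns.
Total proper time: τ_1 + 486.6 = 879.8, so τ_1 = 879.8 − 486.6 = 393.2 ns.
γ_1 = 744.1/393.2 = 1.892; β = √(1 − 1/γ²) = √0.7208.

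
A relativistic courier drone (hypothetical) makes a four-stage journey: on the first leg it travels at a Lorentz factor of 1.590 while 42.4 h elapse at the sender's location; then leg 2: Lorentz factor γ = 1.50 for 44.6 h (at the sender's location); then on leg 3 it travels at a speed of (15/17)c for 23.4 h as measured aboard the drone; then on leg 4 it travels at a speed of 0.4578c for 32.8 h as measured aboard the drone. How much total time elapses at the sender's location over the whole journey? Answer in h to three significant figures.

Δt = 174 h

Leg 1: 42.4 h is already measured at the sender's location.
Leg 2: 44.6 h is already measured at the sender's location.
Leg 3: γ = 1/√(1 − (15/17)²) = 17/8 = 2.125; Δt_3 = 2.125 × 23.4 = 49.72 h.
Leg 4: γ = 1/√(1 − 0.4578²) = 1/√0.7904 = 1.125; Δt_4 = 1.125 × 32.8 = 36.89 h.
Total: 42.40 + 44.60 + 49.72 + 36.89 h.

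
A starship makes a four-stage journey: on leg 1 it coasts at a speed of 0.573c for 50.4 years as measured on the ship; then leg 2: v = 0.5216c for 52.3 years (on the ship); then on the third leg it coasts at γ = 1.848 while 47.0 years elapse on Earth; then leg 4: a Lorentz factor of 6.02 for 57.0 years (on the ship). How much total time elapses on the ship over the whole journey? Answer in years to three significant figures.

Leg 1: 50.4 years is already measured on the ship.
Leg 2: 52.3 years is already measured on the ship.
Leg 3: γ = 1.848; τ_3 = 47.0/1.848 = 25.43 years.
Leg 4: 57.0 years is already measured on the ship.
Total: 50.40 + 52.30 + 25.43 + 57.00 years.

τ = 185 years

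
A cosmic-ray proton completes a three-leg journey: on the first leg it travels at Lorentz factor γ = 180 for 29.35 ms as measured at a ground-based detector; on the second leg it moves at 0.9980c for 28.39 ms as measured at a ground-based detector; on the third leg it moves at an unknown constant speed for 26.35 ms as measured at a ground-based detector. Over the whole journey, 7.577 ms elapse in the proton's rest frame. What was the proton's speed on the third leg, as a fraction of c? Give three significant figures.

Leg 1: γ = 180; τ_1 = 29.35/180.0 = 0.1631 ms.
Leg 2: γ = 1/√(1 − 0.9980²) = 1/√0.003996 = 15.82; τ_2 = 28.39/15.82 = 1.795 ms.
Leg 3: speed unknown; τ_3 = 26.35/γ_3.
Total proper time: 0.1631 + 1.795 + τ_3 = 7.577, so τ_3 = 7.577 − 1.958 = 5.619 ms.
γ_3 = 26.35/5.619 = 4.689; β = √(1 − 1/γ²) = √0.9545.

β = 0.977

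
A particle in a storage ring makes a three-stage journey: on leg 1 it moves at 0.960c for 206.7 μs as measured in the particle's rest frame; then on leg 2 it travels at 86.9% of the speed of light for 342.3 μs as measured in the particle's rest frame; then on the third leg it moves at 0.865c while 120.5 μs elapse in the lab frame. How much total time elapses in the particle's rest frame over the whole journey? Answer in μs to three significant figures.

Leg 1: 206.7 μs is already measured in the particle's rest frame.
Leg 2: 342.3 μs is already measured in the particle's rest frame.
Leg 3: γ = 1/√(1 − 0.865²) = 1/√0.2518 = 1.993; τ_3 = 120.5/1.993 = 60.46 μs.
Total: 206.7 + 342.3 + 60.46 μs.

τ = 609 μs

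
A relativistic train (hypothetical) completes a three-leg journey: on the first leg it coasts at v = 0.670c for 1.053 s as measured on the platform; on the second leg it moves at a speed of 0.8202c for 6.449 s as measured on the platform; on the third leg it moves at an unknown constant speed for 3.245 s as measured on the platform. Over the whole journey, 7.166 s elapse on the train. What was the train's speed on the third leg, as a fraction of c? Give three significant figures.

Leg 1: γ = 1/√(1 − 0.670²) = 1/√0.5511 = 1.347; τ_1 = 1.053/1.347 = 0.7817 s.
Leg 2: γ = 1/√(1 − 0.8202²) = 1/√0.3273 = 1.748; τ_2 = 6.449/1.748 = 3.689 s.
Leg 3: speed unknown; τ_3 = 3.245/γ_3.
Total proper time: 0.7817 + 3.689 + τ_3 = 7.166, so τ_3 = 7.166 − 4.471 = 2.695 s.
γ_3 = 3.245/2.695 = 1.204; β = √(1 − 1/γ²) = √0.3103.

β = 0.557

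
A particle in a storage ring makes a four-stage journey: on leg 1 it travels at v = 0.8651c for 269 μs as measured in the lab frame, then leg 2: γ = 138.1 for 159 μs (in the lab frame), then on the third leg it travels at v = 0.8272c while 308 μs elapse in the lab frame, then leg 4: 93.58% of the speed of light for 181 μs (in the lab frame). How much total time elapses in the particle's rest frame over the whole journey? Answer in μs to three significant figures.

Leg 1: γ = 1/√(1 − 0.8651²) = 1/√0.2516 = 1.994; τ_1 = 269/1.994 = 134.9 μs.
Leg 2: γ = 138.1; τ_2 = 159/138.1 = 1.151 μs.
Leg 3: γ = 1/√(1 − 0.8272²) = 1/√0.3157 = 1.780; τ_3 = 308/1.780 = 173.1 μs.
Leg 4: β = 0.9358; γ = 1/√(1 − 0.9358²) = 1/√0.1243 = 2.837; τ_4 = 181/2.837 = 63.81 μs.
Total: 134.9 + 1.151 + 173.1 + 63.81 μs.

τ = 373 μs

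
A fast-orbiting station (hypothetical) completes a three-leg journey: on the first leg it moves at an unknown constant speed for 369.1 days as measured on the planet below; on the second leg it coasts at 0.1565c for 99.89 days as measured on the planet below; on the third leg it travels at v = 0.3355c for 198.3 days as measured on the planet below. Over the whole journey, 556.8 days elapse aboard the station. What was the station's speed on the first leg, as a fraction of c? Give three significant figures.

β = 0.678

Leg 1: speed unknown; τ_1 = 369.1/γ_1.
Leg 2: γ = 1/√(1 − 0.1565²) = 1/√0.9755 = 1.012; τ_2 = 99.89/1.012 = 98.66 days.
Leg 3: γ = 1/√(1 − 0.3355²) = 1/√0.8874 = 1.062; τ_3 = 198.3/1.062 = 186.8 days.
Total proper time: τ_1 + 98.66 + 186.8 = 556.8, so τ_1 = 556.8 − 285.5 = 271.3 days.
γ_1 = 369.1/271.3 = 1.360; β = √(1 − 1/γ²) = √0.4596.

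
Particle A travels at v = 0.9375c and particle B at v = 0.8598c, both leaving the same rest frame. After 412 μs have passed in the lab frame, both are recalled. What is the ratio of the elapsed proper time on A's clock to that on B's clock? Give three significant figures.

τ_A/τ_B = 0.681

A: γ = 1/√(1 − 0.9375²) = 1/√0.1211 = 2.874. B: γ = 1/√(1 − 0.8598²) = 1/√0.2607 = 1.958.
τ_A/τ_B = γ_B/γ_A = 1.958/2.874 = 0.6815, so τ_A/τ_B = 0.6815.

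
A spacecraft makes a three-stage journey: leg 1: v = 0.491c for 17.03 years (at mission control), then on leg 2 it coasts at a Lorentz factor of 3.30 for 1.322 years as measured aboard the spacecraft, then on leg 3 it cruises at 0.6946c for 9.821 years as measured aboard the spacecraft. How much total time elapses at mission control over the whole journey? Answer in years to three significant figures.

Δt = 35.0 years

Leg 1: 17.03 years is already measured at mission control.
Leg 2: γ = 3.30; Δt_2 = 3.300 × 1.322 = 4.363 years.
Leg 3: γ = 1/√(1 − 0.6946²) = 1/√0.5175 = 1.390; Δt_3 = 1.390 × 9.821 = 13.65 years.
Total: 17.03 + 4.363 + 13.65 years.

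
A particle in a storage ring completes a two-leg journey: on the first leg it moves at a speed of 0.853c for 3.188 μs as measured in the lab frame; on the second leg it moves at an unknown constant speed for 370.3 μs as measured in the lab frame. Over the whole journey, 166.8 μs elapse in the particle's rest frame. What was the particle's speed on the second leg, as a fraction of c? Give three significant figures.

Leg 1: γ = 1/√(1 − 0.853²) = 1/√0.2724 = 1.916; τ_1 = 3.188/1.916 = 1.664 μs.
Leg 2: speed unknown; τ_2 = 370.3/γ_2.
Total proper time: 1.664 + τ_2 = 166.8, so τ_2 = 166.8 − 1.664 = 165.1 μs.
γ_2 = 370.3/165.1 = 2.242; β = √(1 − 1/γ²) = √0.8011.

β = 0.895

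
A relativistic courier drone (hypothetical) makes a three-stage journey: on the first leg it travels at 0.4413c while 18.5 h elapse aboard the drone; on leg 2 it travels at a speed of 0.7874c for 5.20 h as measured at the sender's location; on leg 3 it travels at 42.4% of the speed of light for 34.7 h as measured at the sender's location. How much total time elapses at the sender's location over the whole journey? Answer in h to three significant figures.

Leg 1: γ = 1/√(1 − 0.4413²) = 1/√0.8053 = 1.114; Δt_1 = 1.114 × 18.5 = 20.62 h.
Leg 2: 5.20 h is already measured at the sender's location.
Leg 3: 34.7 h is already measured at the sender's location.
Total: 20.62 + 5.200 + 34.70 h.

Δt = 60.5 h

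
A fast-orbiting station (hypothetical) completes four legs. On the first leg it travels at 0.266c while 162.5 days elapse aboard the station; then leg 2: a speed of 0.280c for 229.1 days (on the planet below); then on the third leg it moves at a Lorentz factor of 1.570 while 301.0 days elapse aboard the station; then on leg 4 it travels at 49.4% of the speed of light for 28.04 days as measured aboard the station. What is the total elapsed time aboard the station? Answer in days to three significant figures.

τ = 711 days

Leg 1: 162.5 days is already measured aboard the station.
Leg 2: γ = 1/√(1 − 0.280²) = 1/√0.9216 = 1.042; τ_2 = 229.1/1.042 = 219.9 days.
Leg 3: 301.0 days is already measured aboard the station.
Leg 4: 28.04 days is already measured aboard the station.
Total: 162.5 + 219.9 + 301.0 + 28.04 days.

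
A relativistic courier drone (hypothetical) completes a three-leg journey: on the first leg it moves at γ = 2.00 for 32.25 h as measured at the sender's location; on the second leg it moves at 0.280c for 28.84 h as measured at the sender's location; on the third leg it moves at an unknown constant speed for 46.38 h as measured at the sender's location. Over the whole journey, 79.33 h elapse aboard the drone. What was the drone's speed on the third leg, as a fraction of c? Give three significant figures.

β = 0.643

Leg 1: γ = 2.00; τ_1 = 32.25/2.000 = 16.13 h.
Leg 2: γ = 1/√(1 − 0.280²) = 25/24 ≈ 1.042; τ_2 = 28.84/1.042 = 27.69 h.
Leg 3: speed unknown; τ_3 = 46.38/γ_3.
Total proper time: 16.13 + 27.69 + τ_3 = 79.33, so τ_3 = 79.33 − 43.81 = 35.52 h.
γ_3 = 46.38/35.52 = 1.306; β = √(1 − 1/γ²) = √0.4135.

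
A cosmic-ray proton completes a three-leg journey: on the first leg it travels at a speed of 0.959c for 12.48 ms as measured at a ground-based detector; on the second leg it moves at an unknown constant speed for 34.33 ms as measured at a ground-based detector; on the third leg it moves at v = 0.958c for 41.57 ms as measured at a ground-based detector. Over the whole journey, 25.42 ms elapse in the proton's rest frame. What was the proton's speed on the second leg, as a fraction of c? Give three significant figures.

Leg 1: γ = 1/√(1 − 0.959²) = 1/√0.08032 = 3.529; τ_1 = 12.48/3.529 = 3.537 ms.
Leg 2: speed unknown; τ_2 = 34.33/γ_2.
Leg 3: γ = 1/√(1 − 0.958²) = 1/√0.08224 = 3.487; τ_3 = 41.57/3.487 = 11.92 ms.
Total proper time: 3.537 + τ_2 + 11.92 = 25.42, so τ_2 = 25.42 − 15.46 = 9.962 ms.
γ_2 = 34.33/9.962 = 3.446; β = √(1 − 1/γ²) = √0.9158.

β = 0.957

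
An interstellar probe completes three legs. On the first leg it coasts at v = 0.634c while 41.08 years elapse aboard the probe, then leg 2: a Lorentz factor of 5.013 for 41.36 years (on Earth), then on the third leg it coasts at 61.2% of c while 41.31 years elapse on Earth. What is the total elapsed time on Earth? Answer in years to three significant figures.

Leg 1: γ = 1/√(1 − 0.634²) = 1/√0.5980 = 1.293; Δt_1 = 1.293 × 41.08 = 53.12 years.
Leg 2: 41.36 years is already measured on Earth.
Leg 3: 41.31 years is already measured on Earth.
Total: 53.12 + 41.36 + 41.31 years.

Δt = 136 years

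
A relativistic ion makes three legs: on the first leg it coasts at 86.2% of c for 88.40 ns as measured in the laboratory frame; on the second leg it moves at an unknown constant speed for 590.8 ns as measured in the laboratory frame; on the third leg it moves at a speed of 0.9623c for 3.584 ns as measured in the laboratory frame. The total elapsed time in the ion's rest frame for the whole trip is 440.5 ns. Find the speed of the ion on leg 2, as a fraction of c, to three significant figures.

β = 0.744

Leg 1: β = 0.862; γ = 1/√(1 − 0.862²) = 1/√0.2570 = 1.973; τ_1 = 88.40/1.973 = 44.81 ns.
Leg 2: speed unknown; τ_2 = 590.8/γ_2.
Leg 3: γ = 1/√(1 − 0.9623²) = 1/√0.07398 = 3.677; τ_3 = 3.584/3.677 = 0.9748 ns.
Total proper time: 44.81 + τ_2 + 0.9748 = 440.5, so τ_2 = 440.5 − 45.79 = 394.7 ns.
γ_2 = 590.8/394.7 = 1.497; β = √(1 − 1/γ²) = √0.5536.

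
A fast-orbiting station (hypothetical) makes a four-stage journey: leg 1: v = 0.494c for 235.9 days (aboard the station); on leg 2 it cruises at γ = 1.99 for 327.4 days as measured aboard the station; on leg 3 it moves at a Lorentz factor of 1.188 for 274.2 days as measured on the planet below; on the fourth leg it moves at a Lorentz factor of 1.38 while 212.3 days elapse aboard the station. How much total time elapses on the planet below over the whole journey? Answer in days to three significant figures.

Leg 1: γ = 1/√(1 − 0.494²) = 1/√0.7560 = 1.150; Δt_1 = 1.150 × 235.9 = 271.3 days.
Leg 2: γ = 1.99; Δt_2 = 1.990 × 327.4 = 651.5 days.
Leg 3: 274.2 days is already measured on the planet below.
Leg 4: γ = 1.38; Δt_4 = 1.380 × 212.3 = 293.0 days.
Total: 271.3 + 651.5 + 274.2 + 293.0 days.

Δt = 1490 days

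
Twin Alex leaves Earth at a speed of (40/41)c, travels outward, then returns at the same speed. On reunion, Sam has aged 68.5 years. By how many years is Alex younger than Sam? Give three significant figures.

Δt − τ = 53.5 years

γ = 1/√(1 − (40/41)²) = 41/9 ≈ 4.556
Alex's elapsed proper time: τ = 68.5/4.556 = 15.04 years.
Age gap = Δt − τ = 68.5 − 15.04 years.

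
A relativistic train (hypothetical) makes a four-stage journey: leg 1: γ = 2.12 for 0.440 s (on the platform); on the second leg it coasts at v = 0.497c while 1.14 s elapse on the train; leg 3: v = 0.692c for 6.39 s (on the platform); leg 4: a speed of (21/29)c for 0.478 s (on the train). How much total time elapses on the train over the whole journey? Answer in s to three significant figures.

τ = 6.44 s

Leg 1: γ = 2.12; τ_1 = 0.440/2.120 = 0.2075 s.
Leg 2: 1.14 s is already measured on the train.
Leg 3: γ = 1/√(1 − 0.692²) = 1/√0.5211 = 1.385; τ_3 = 6.39/1.385 = 4.613 s.
Leg 4: 0.478 s is already measured on the train.
Total: 0.2075 + 1.140 + 4.613 + 0.4780 s.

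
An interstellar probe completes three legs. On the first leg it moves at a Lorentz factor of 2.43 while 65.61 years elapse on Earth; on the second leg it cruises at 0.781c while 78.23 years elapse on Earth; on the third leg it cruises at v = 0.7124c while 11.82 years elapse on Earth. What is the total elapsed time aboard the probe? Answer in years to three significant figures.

τ = 84.2 years

Leg 1: γ = 2.43; τ_1 = 65.61/2.430 = 27.00 years.
Leg 2: γ = 1/√(1 − 0.781²) = 1/√0.3900 = 1.601; τ_2 = 78.23/1.601 = 48.86 years.
Leg 3: γ = 1/√(1 − 0.7124²) = 1/√0.4925 = 1.425; τ_3 = 11.82/1.425 = 8.295 years.
Total: 27.00 + 48.86 + 8.295 years.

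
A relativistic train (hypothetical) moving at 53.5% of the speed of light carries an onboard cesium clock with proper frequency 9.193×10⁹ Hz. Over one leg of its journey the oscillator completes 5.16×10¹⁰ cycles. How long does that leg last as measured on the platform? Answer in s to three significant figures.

β = 0.535; γ = 1/√(1 − 0.535²) = 1/√0.7138 = 1.184
Proper time for N cycles: τ = N/f = 5.16×10¹⁰/(9.193×10⁹) = 5.613×10⁰ s = 5.613 s.
Lab-frame duration Δt = γτ = 1.184 × 5.613 = 6.644 s.

Δt = 6.64 s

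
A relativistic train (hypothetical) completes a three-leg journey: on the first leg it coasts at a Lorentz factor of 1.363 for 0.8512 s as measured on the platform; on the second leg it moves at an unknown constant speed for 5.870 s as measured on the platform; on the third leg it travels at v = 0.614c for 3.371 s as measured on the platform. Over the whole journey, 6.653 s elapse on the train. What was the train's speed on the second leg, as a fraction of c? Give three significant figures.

Leg 1: γ = 1.363; τ_1 = 0.8512/1.363 = 0.6245 s.
Leg 2: speed unknown; τ_2 = 5.870/γ_2.
Leg 3: γ = 1/√(1 − 0.614²) = 1/√0.6230 = 1.267; τ_3 = 3.371/1.267 = 2.661 s.
Total proper time: 0.6245 + τ_2 + 2.661 = 6.653, so τ_2 = 6.653 − 3.285 = 3.368 s.
γ_2 = 5.870/3.368 = 1.743; β = √(1 − 1/γ²) = √0.6708.

β = 0.819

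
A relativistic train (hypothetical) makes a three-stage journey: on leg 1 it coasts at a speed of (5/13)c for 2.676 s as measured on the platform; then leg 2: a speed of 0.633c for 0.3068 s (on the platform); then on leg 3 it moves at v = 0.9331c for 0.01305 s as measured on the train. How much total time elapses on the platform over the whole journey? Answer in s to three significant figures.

Δt = 3.02 s

Leg 1: 2.676 s is already measured on the platform.
Leg 2: 0.3068 s is already measured on the platform.
Leg 3: γ = 1/√(1 − 0.9331²) = 1/√0.1293 = 2.781; Δt_3 = 2.781 × 0.01305 = 0.03629 s.
Total: 2.676 + 0.3068 + 0.03629 s.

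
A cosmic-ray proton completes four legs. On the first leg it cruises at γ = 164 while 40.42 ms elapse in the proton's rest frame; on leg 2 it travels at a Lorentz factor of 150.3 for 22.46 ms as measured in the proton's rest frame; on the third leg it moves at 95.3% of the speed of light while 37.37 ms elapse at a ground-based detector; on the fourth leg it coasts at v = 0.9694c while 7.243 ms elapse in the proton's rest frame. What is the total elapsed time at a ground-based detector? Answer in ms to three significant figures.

Δt = 1.01×10⁴ ms

Leg 1: γ = 164; Δt_1 = 164.0 × 40.42 = 6629 ms.
Leg 2: γ = 150.3; Δt_2 = 150.3 × 22.46 = 3376 ms.
Leg 3: 37.37 ms is already measured at a ground-based detector.
Leg 4: γ = 1/√(1 − 0.9694²) = 1/√0.06026 = 4.074; Δt_4 = 4.074 × 7.243 = 29.50 ms.
Total: 6629 + 3376 + 37.37 + 29.50 ms.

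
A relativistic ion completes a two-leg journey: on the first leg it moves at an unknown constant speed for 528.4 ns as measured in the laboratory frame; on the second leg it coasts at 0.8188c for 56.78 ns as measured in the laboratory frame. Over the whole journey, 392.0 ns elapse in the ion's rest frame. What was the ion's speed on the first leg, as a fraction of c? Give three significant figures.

Leg 1: speed unknown; τ_1 = 528.4/γ_1.
Leg 2: γ = 1/√(1 − 0.8188²) = 1/√0.3296 = 1.742; τ_2 = 56.78/1.742 = 32.60 ns.
Total proper time: τ_1 + 32.60 = 392.0, so τ_1 = 392.0 − 32.60 = 359.4 ns.
γ_1 = 528.4/359.4 = 1.470; β = √(1 − 1/γ²) = √0.5374.

β = 0.733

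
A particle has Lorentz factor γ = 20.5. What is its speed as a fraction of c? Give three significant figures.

β = 0.999

β = √(1 − 1/γ²) = √(1 − 1/20.5²) = √(1 − 0.002380) = √0.9976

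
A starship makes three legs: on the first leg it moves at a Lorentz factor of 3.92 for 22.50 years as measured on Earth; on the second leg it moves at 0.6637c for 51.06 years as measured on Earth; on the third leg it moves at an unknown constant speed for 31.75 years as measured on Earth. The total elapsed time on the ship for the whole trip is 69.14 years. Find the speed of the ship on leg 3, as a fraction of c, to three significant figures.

β = 0.608

Leg 1: γ = 3.92; τ_1 = 22.50/3.920 = 5.740 years.
Leg 2: γ = 1/√(1 − 0.6637²) = 1/√0.5595 = 1.337; τ_2 = 51.06/1.337 = 38.19 years.
Leg 3: speed unknown; τ_3 = 31.75/γ_3.
Total proper time: 5.740 + 38.19 + τ_3 = 69.14, so τ_3 = 69.14 − 43.93 = 25.21 years.
γ_3 = 31.75/25.21 = 1.260; β = √(1 − 1/γ²) = √0.3697.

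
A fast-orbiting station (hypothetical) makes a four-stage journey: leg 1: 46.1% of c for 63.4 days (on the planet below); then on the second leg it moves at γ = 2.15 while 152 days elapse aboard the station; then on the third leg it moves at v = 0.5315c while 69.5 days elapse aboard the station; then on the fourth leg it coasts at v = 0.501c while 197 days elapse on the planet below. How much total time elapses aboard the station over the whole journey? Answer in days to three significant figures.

τ = 448 days

Leg 1: β = 0.461; γ = 1/√(1 − 0.461²) = 1/√0.7875 = 1.127; τ_1 = 63.4/1.127 = 56.26 days.
Leg 2: 152 days is already measured aboard the station.
Leg 3: 69.5 days is already measured aboard the station.
Leg 4: γ = 1/√(1 − 0.501²) = 1/√0.7490 = 1.155; τ_4 = 197/1.155 = 170.5 days.
Total: 56.26 + 152.0 + 69.50 + 170.5 days.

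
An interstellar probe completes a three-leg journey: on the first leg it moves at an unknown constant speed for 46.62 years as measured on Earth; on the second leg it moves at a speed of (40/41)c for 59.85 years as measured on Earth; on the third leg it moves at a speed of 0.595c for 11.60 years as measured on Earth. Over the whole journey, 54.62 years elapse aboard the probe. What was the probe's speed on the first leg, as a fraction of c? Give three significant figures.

Leg 1: speed unknown; τ_1 = 46.62/γ_1.
Leg 2: γ = 1/√(1 − (40/41)²) = 41/9 ≈ 4.556; τ_2 = 59.85/4.556 = 13.14 years.
Leg 3: γ = 1/√(1 − 0.595²) = 1/√0.6460 = 1.244; τ_3 = 11.60/1.244 = 9.323 years.
Total proper time: τ_1 + 13.14 + 9.323 = 54.62, so τ_1 = 54.62 − 22.46 = 32.16 years.
γ_1 = 46.62/32.16 = 1.450; β = √(1 − 1/γ²) = √0.5242.

β = 0.724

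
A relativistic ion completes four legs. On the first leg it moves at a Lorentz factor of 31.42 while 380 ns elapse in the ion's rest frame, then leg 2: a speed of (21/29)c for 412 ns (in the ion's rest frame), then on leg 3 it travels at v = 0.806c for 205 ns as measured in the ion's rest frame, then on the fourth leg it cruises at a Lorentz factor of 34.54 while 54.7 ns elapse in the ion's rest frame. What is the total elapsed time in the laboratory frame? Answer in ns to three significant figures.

Δt = 1.48×10⁴ ns

Leg 1: γ = 31.42; Δt_1 = 31.42 × 380 = 1.194×10⁴ ns.
Leg 2: γ = 1/√(1 − (21/29)²) = 29/20 = 1.450; Δt_2 = 1.450 × 412 = 597.4 ns.
Leg 3: γ = 1/√(1 − 0.806²) = 1/√0.3504 = 1.689; Δt_3 = 1.689 × 205 = 346.3 ns.
Leg 4: γ = 34.54; Δt_4 = 34.54 × 54.7 = 1889 ns.
Total: 1.194×10⁴ + 597.4 + 346.3 + 1889 ns.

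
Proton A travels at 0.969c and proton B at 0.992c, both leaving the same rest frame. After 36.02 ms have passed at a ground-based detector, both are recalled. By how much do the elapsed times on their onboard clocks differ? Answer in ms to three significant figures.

A: γ = 1/√(1 − 0.969²) = 1/√0.06104 = 4.048; τ_A = 36.02/4.048 = 8.899 ms.
B: γ = 1/√(1 − 0.992²) = 1/√0.01594 = 7.922; τ_B = 36.02/7.922 = 4.547 ms.

|τ_A − τ_B| = 4.35 ms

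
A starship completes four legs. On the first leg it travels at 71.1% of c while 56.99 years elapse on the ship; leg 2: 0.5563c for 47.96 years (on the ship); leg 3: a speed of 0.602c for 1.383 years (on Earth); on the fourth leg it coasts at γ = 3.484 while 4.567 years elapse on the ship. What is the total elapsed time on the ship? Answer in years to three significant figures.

τ = 111 years

Leg 1: 56.99 years is already measured on the ship.
Leg 2: 47.96 years is already measured on the ship.
Leg 3: γ = 1/√(1 − 0.602²) = 1/√0.6376 = 1.252; τ_3 = 1.383/1.252 = 1.104 years.
Leg 4: 4.567 years is already measured on the ship.
Total: 56.99 + 47.96 + 1.104 + 4.567 years.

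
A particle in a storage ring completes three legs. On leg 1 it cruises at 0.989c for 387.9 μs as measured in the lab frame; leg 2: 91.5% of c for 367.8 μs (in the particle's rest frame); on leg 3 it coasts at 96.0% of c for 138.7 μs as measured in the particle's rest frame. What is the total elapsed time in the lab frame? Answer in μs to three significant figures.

Δt = 1790 μs

Leg 1: 387.9 μs is already measured in the lab frame.
Leg 2: β = 0.915; γ = 1/√(1 − 0.915²) = 1/√0.1628 = 2.479; Δt_2 = 2.479 × 367.8 = 911.6 μs.
Leg 3: β = 0.960; γ = 1/√(1 − 0.960²) = 1/√0.07840 = 3.571; Δt_3 = 3.571 × 138.7 = 495.4 μs.
Total: 387.9 + 911.6 + 495.4 μs.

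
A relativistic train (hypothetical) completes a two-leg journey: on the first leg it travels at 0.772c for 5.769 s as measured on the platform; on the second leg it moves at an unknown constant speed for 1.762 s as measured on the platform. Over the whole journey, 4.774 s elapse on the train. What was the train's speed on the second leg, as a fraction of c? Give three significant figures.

β = 0.778

Leg 1: γ = 1/√(1 − 0.772²) = 1/√0.4040 = 1.573; τ_1 = 5.769/1.573 = 3.667 s.
Leg 2: speed unknown; τ_2 = 1.762/γ_2.
Total proper time: 3.667 + τ_2 = 4.774, so τ_2 = 4.774 − 3.667 = 1.107 s.
γ_2 = 1.762/1.107 = 1.592; β = √(1 − 1/γ²) = √0.6052.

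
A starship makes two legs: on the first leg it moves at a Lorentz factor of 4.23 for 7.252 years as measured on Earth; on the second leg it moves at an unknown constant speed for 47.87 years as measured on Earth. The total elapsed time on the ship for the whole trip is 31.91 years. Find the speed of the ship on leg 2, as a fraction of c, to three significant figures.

Leg 1: γ = 4.23; τ_1 = 7.252/4.230 = 1.714 years.
Leg 2: speed unknown; τ_2 = 47.87/γ_2.
Total proper time: 1.714 + τ_2 = 31.91, so τ_2 = 31.91 − 1.714 = 30.20 years.
γ_2 = 47.87/30.20 = 1.585; β = √(1 − 1/γ²) = √0.6021.

β = 0.776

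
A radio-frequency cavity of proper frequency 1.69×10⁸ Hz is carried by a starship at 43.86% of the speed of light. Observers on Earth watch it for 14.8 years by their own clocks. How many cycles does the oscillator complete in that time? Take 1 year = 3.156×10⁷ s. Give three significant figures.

N = 7.09×10¹⁶

β = 0.4386; γ = 1/√(1 − 0.4386²) = 1/√0.8076 = 1.113
During 14.8 years of lab time, the oscillator's proper time advances by τ = Δt/γ = 14.8/1.113 = 13.30 years = 4.198×10⁸ s.
N = f × τ = 1.69×10⁸ × 4.198×10⁸ = 7.094×10¹⁶.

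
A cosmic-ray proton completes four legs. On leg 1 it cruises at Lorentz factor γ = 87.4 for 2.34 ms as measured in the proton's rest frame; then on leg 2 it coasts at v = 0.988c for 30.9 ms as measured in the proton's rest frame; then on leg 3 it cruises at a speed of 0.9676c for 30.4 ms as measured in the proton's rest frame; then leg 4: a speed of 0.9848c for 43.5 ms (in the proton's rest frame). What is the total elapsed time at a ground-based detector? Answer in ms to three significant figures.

Δt = 775 ms

Leg 1: γ = 87.4; Δt_1 = 87.40 × 2.34 = 204.5 ms.
Leg 2: γ = 1/√(1 − 0.988²) = 1/√0.02386 = 6.474; Δt_2 = 6.474 × 30.9 = 200.1 ms.
Leg 3: γ = 1/√(1 − 0.9676²) = 1/√0.06375 = 3.961; Δt_3 = 3.961 × 30.4 = 120.4 ms.
Leg 4: γ = 1/√(1 − 0.9848²) = 1/√0.03017 = 5.757; Δt_4 = 5.757 × 43.5 = 250.4 ms.
Total: 204.5 + 200.1 + 120.4 + 250.4 ms.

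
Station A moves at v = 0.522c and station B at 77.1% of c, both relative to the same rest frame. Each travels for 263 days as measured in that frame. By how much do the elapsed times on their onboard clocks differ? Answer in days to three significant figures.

|τ_A − τ_B| = 56.8 days

A: γ = 1/√(1 − 0.522²) = 1/√0.7275 = 1.172; τ_A = 263/1.172 = 224.3 days.
B: β = 0.771; γ = 1/√(1 − 0.771²) = 1/√0.4056 = 1.570; τ_B = 263/1.570 = 167.5 days.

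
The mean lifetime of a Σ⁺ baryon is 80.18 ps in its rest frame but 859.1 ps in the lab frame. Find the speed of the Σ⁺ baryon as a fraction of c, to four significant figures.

v = 0.9956c

γ = Δt/τ₀ = 859.1/80.18 = 10.71
β = √(1 − 1/γ²) = √(1 − 0.008711) = √0.9913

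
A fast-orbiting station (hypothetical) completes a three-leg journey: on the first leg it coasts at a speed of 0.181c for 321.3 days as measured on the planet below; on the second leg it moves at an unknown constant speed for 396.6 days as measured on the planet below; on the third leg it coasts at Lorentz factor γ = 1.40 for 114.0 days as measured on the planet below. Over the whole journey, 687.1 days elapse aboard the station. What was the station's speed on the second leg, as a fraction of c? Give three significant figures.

β = 0.683

Leg 1: γ = 1/√(1 − 0.181²) = 1/√0.9672 = 1.017; τ_1 = 321.3/1.017 = 316.0 days.
Leg 2: speed unknown; τ_2 = 396.6/γ_2.
Leg 3: γ = 1.40; τ_3 = 114.0/1.400 = 81.43 days.
Total proper time: 316.0 + τ_2 + 81.43 = 687.1, so τ_2 = 687.1 − 397.4 = 289.7 days.
γ_2 = 396.6/289.7 = 1.369; β = √(1 − 1/γ²) = √0.4665.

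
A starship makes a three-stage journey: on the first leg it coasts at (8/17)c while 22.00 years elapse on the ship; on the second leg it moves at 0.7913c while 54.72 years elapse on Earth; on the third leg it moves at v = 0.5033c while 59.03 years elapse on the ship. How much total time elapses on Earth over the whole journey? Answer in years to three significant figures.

Leg 1: γ = 1/√(1 − (8/17)²) = 17/15 ≈ 1.133; Δt_1 = 1.133 × 22.00 = 24.93 years.
Leg 2: 54.72 years is already measured on Earth.
Leg 3: γ = 1/√(1 − 0.5033²) = 1/√0.7467 = 1.157; Δt_3 = 1.157 × 59.03 = 68.31 years.
Total: 24.93 + 54.72 + 68.31 years.

Δt = 148 years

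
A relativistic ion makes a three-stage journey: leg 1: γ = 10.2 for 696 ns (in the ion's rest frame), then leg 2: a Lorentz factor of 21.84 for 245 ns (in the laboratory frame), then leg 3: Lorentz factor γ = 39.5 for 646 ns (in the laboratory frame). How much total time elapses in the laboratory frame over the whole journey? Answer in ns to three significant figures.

Leg 1: γ = 10.2; Δt_1 = 10.20 × 696 = 7099 ns.
Leg 2: 245 ns is already measured in the laboratory frame.
Leg 3: 646 ns is already measured in the laboratory frame.
Total: 7099 + 245.0 + 646.0 ns.

Δt = 7990 ns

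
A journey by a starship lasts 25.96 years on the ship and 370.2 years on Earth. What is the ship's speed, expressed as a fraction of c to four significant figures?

The proper time is measured on the ship (both events occur at the ship's location); Δt is measured on Earth. γ = Δt/τ = 370.2/25.96 = 14.26.
β = √(1 − 1/γ²) = √(1 − 0.004917) = √0.9951

v = 0.9975c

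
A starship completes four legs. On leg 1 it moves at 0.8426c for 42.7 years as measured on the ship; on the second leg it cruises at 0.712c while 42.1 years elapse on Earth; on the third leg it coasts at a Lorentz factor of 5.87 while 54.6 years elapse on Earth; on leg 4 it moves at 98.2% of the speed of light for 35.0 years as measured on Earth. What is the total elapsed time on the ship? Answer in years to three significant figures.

Leg 1: 42.7 years is already measured on the ship.
Leg 2: γ = 1/√(1 − 0.712²) = 1/√0.4931 = 1.424; τ_2 = 42.1/1.424 = 29.56 years.
Leg 3: γ = 5.87; τ_3 = 54.6/5.870 = 9.302 years.
Leg 4: β = 0.982; γ = 1/√(1 − 0.982²) = 1/√0.03568 = 5.294; τ_4 = 35.0/5.294 = 6.611 years.
Total: 42.70 + 29.56 + 9.302 + 6.611 years.

τ = 88.2 years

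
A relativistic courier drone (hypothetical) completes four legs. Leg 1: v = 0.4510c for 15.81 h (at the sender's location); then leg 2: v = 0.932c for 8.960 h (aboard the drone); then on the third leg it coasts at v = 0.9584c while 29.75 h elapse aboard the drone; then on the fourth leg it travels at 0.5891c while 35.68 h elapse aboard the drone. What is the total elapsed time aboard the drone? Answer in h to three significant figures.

Leg 1: γ = 1/√(1 − 0.4510²) = 1/√0.7966 = 1.120; τ_1 = 15.81/1.120 = 14.11 h.
Leg 2: 8.960 h is already measured aboard the drone.
Leg 3: 29.75 h is already measured aboard the drone.
Leg 4: 35.68 h is already measured aboard the drone.
Total: 14.11 + 8.960 + 29.75 + 35.68 h.

τ = 88.5 h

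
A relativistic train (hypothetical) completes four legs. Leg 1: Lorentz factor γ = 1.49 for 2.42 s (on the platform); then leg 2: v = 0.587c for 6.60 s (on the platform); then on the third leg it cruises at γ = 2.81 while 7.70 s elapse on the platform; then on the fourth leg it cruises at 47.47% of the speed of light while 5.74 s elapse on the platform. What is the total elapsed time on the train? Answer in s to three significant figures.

Leg 1: γ = 1.49; τ_1 = 2.42/1.490 = 1.624 s.
Leg 2: γ = 1/√(1 − 0.587²) = 1/√0.6554 = 1.235; τ_2 = 6.60/1.235 = 5.343 s.
Leg 3: γ = 2.81; τ_3 = 7.70/2.810 = 2.740 s.
Leg 4: β = 0.4747; γ = 1/√(1 − 0.4747²) = 1/√0.7747 = 1.136; τ_4 = 5.74/1.136 = 5.052 s.
Total: 1.624 + 5.343 + 2.740 + 5.052 s.

τ = 14.8 s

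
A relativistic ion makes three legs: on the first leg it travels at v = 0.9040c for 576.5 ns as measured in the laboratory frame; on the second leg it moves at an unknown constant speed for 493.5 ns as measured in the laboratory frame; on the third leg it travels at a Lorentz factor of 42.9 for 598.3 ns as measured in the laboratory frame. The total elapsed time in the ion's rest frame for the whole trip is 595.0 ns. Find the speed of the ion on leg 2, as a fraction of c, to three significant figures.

β = 0.735

Leg 1: γ = 1/√(1 − 0.9040²) = 1/√0.1828 = 2.339; τ_1 = 576.5/2.339 = 246.5 ns.
Leg 2: speed unknown; τ_2 = 493.5/γ_2.
Leg 3: γ = 42.9; τ_3 = 598.3/42.90 = 13.95 ns.
Total proper time: 246.5 + τ_2 + 13.95 = 595.0, so τ_2 = 595.0 − 260.4 = 334.6 ns.
γ_2 = 493.5/334.6 = 1.475; β = √(1 − 1/γ²) = √0.5403.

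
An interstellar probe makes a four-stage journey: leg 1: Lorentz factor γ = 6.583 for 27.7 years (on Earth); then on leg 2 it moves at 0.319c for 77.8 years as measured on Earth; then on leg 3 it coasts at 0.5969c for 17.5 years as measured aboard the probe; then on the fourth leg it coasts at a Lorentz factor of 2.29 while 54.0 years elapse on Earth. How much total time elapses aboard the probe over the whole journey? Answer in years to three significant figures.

Leg 1: γ = 6.583; τ_1 = 27.7/6.583 = 4.208 years.
Leg 2: γ = 1/√(1 − 0.319²) = 1/√0.8982 = 1.055; τ_2 = 77.8/1.055 = 73.74 years.
Leg 3: 17.5 years is already measured aboard the probe.
Leg 4: γ = 2.29; τ_4 = 54.0/2.290 = 23.58 years.
Total: 4.208 + 73.74 + 17.50 + 23.58 years.

τ = 119 years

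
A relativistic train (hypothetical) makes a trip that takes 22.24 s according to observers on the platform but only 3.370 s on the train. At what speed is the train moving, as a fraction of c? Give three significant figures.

The proper time is measured on the train (both events occur at the train's location); Δt is measured on the platform. γ = Δt/τ = 22.24/3.370 = 6.599.
β = √(1 − 1/γ²) = √(1 − 0.02296) = √0.9770

β = 0.988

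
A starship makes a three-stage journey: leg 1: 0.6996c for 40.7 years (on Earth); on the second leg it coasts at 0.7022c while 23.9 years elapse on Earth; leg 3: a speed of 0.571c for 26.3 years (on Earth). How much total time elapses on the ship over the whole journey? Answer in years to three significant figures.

τ = 67.7 years

Leg 1: γ = 1/√(1 − 0.6996²) = 1/√0.5106 = 1.400; τ_1 = 40.7/1.400 = 29.08 years.
Leg 2: γ = 1/√(1 − 0.7022²) = 1/√0.5069 = 1.405; τ_2 = 23.9/1.405 = 17.02 years.
Leg 3: γ = 1/√(1 − 0.571²) = 1/√0.6740 = 1.218; τ_3 = 26.3/1.218 = 21.59 years.
Total: 29.08 + 17.02 + 21.59 years.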